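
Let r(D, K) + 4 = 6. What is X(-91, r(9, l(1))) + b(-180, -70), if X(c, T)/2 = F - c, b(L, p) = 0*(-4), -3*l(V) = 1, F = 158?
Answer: 498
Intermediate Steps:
l(V) = -⅓ (l(V) = -⅓*1 = -⅓)
r(D, K) = 2 (r(D, K) = -4 + 6 = 2)
b(L, p) = 0
X(c, T) = 316 - 2*c (X(c, T) = 2*(158 - c) = 316 - 2*c)
X(-91, r(9, l(1))) + b(-180, -70) = (316 - 2*(-91)) + 0 = (316 + 182) + 0 = 498 + 0 = 498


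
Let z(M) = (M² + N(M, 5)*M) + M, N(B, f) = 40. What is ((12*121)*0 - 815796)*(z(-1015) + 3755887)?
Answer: -3870541674612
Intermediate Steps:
z(M) = M² + 41*M (z(M) = (M² + 40*M) + M = M² + 41*M)
((12*121)*0 - 815796)*(z(-1015) + 3755887) = ((12*121)*0 - 815796)*(-1015*(41 - 1015) + 3755887) = (1452*0 - 815796)*(-1015*(-974) + 3755887) = (0 - 815796)*(988610 + 3755887) = -815796*4744497 = -3870541674612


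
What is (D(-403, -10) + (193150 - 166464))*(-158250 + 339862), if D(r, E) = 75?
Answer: 4860118732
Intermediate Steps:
(D(-403, -10) + (193150 - 166464))*(-158250 + 339862) = (75 + (193150 - 166464))*(-158250 + 339862) = (75 + 26686)*181612 = 26761*181612 = 4860118732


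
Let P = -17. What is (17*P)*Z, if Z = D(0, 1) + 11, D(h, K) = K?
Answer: -3468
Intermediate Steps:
Z = 12 (Z = 1 + 11 = 12)
(17*P)*Z = (17*(-17))*12 = -289*12 = -3468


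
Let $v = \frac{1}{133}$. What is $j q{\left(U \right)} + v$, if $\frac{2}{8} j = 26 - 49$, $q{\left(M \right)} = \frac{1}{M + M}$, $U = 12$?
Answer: $- \frac{3053}{798} \approx -3.8258$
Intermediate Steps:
$q{\left(M \right)} = \frac{1}{2 M}$
$v = \frac{1}{133} \approx 0.0075188$
$j = -92$ ($j = 4 \left(26 - 49\right) = 4 \left(-23\right) = -92$)
$j q{\left(U \right)} + v = - 92 \frac{1}{2 \cdot 12} + \frac{1}{133} = - 92 \cdot \frac{1}{2} \cdot \frac{1}{12} + \frac{1}{133} = \left(-92\right) \frac{1}{24} + \frac{1}{133} = - \frac{23}{6} + \frac{1}{133} = - \frac{3053}{798}$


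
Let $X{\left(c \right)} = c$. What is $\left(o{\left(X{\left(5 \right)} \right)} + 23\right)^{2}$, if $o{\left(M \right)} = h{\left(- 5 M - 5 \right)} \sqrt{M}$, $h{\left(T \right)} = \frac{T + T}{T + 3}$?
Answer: $\frac{44849}{81} + \frac{920 \sqrt{5}}{9} \approx 782.27$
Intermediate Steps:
$h{\left(T \right)} = \frac{2 T}{3 + T}$
$o{\left(M \right)} = \frac{2 \sqrt{M} \left(-5 - 5 M\right)}{-2 - 5 M}$ ($o{\left(M \right)} = \frac{2 \left(- 5 M - 5\right)}{3 - \left(5 + 5 M\right)} \sqrt{M} = \frac{2 \left(-5 - 5 M\right)}{3 - \left(5 + 5 M\right)} \sqrt{M} = \frac{2 \left(-5 - 5 M\right)}{-2 - 5 M} \sqrt{M} = \frac{2 \sqrt{M} \left(-5 - 5 M\right)}{-2 - 5 M}$)
$\left(o{\left(X{\left(5 \right)} \right)} + 23\right)^{2} = \left(\frac{10 \sqrt{5} \left(1 + 5\right)}{2 + 5 \cdot 5} + 23\right)^{2} = \left(10 \sqrt{5} \frac{1}{2 + 25} \cdot 6 + 23\right)^{2} = \left(10 \sqrt{5} \cdot \frac{1}{27} \cdot 6 + 23\right)^{2} = \left(\frac{20 \sqrt{5}}{9} + 23\right)^{2} = \left(23 + \frac{20 \sqrt{5}}{9}\right)^{2}$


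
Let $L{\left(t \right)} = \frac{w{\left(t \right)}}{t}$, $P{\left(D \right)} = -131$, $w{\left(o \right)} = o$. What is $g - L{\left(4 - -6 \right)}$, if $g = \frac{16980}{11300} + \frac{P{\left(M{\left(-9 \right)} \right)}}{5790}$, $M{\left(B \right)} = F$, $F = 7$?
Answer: $\frac{314069}{654270} \approx 0.48003$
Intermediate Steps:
$M{\left(B \right)} = 7$
$L{\left(t \right)} = 1$ ($L{\left(t \right)} = \frac{t}{t} = 1$)
$g = \frac{968339}{654270}$ ($g = \frac{16980}{11300} - \frac{131}{5790} = 16980 \cdot \frac{1}{11300} - \frac{131}{5790} = \frac{849}{565} - \frac{131}{5790} = \frac{968339}{654270} \approx 1.48$)
$g - L{\left(4 - -6 \right)} = \frac{968339}{654270} - 1 = \frac{314069}{654270}$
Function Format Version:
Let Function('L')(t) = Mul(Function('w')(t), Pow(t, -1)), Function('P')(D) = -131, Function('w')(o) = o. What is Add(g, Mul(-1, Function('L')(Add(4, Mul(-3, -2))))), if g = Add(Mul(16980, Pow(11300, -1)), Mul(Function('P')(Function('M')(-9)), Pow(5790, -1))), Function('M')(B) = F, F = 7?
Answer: Rational(314069, 654270) ≈ 0.48003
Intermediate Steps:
Function('M')(B) = 7
Function('L')(t) = 1 (Function('L')(t) = Mul(t, Pow(t, -1)) = 1)
g = Rational(968339, 654270) (g = Add(Mul(16980, Pow(11300, -1)), Mul(-131, Pow(5790, -1))) = Add(Mul(16980, Rational(1, 11300)), Mul(-131, Rational(1, 5790))) = Add(Rational(849, 565), Rational(-131, 5790)) = Rational(968339, 654270) ≈ 1.4800)
Add(g, Mul(-1, Function('L')(Add(4, Mul(-3, -2))))) = Add(Rational(968339, 654270), Mul(-1, 1)) = Add(Rational(968339, 654270), -1) = Rational(314069, 654270)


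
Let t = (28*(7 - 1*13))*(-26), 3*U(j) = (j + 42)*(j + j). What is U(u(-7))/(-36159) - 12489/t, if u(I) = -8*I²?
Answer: -851116151/157942512 ≈ -5.3888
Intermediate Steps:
U(j) = 2*j*(42 + j)/3 (U(j) = ((j + 42)*(j + j))/3 = ((42 + j)*(2*j))/3 = (2*j*(42 + j))/3 = 2*j*(42 + j)/3)
t = 4368 (t = (28*(7 - 13))*(-26) = (28*(-6))*(-26) = -168*(-26) = 4368)
U(u(-7))/(-36159) - 12489/t = (2*(-8*(-7)²)*(42 - 8*(-7)²)/3)/(-36159) - 12489/4368 = (2*(-8*49)*(42 - 8*49)/3)*(-1/36159) - 12489*1/4368 = ((⅔)*(-392)*(42 - 392))*(-1/36159) - 4163/1456 = ((⅔)*(-392)*(-350))*(-1/36159) - 4163/1456 = (274400/3)*(-1/36159) - 4163/1456 = -274400/108477 - 4163/1456 = -851116151/157942512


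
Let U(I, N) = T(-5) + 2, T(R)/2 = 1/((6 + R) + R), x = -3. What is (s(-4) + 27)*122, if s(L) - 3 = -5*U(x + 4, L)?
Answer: 2745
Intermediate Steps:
T(R) = 2/(6 + 2*R) (T(R) = 2/((6 + R) + R) = 2/(6 + 2*R))
U(I, N) = 3/2 (U(I, N) = 1/(3 - 5) + 2 = 1/(-2) + 2 = -1/2 + 2 = 3/2)
s(L) = -9/2 (s(L) = 3 - 5*3/2 = 3 - 15/2 = -9/2)
(s(-4) + 27)*122 = (-9/2 + 27)*122 = (45/2)*122 = 2745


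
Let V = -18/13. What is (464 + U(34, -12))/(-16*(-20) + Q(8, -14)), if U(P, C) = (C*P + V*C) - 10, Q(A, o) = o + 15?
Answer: 814/4173 ≈ 0.19506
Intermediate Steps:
Q(A, o) = 15 + o
V = -18/13 (V = -18*1/13 = -18/13 ≈ -1.3846)
U(P, C) = -10 - 18*C/13 + C*P (U(P, C) = (C*P - 18*C/13) - 10 = (-18*C/13 + C*P) - 10 = -10 - 18*C/13 + C*P)
(464 + U(34, -12))/(-16*(-20) + Q(8, -14)) = (464 + (-10 - 18/13*(-12) - 12*34))/(-16*(-20) + (15 - 14)) = (464 + (-10 + 216/13 - 408))/(320 + 1) = (464 - 5218/13)/321 = (814/13)*(1/321) = 814/4173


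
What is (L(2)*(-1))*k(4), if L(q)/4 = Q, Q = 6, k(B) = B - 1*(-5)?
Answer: -216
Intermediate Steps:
k(B) = 5 + B (k(B) = B + 5 = 5 + B)
L(q) = 24 (L(q) = 4*6 = 24)
(L(2)*(-1))*k(4) = (24*(-1))*(5 + 4) = -24*9 = -216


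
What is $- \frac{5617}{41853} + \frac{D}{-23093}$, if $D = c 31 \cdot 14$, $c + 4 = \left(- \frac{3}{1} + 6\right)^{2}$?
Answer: $- \frac{31504913}{138073047} \approx -0.22818$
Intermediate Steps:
$c = 5$ ($c = -4 + \left(- \frac{3}{1} + 6\right)^{2} = -4 + \left(\left(-3\right) 1 + 6\right)^{2} = -4 + \left(-3 + 6\right)^{2} = -4 + 3^{2} = -4 + 9 = 5$)
$D = 2170$ ($D = 5 \cdot 31 \cdot 14 = 155 \cdot 14 = 2170$)
$- \frac{5617}{41853} + \frac{D}{-23093} = - \frac{5617}{41853} + \frac{2170}{-23093} = \left(-5617\right) \frac{1}{41853} + 2170 \left(- \frac{1}{23093}\right) = - \frac{5617}{41853} - \frac{310}{3299} = - \frac{31504913}{138073047}$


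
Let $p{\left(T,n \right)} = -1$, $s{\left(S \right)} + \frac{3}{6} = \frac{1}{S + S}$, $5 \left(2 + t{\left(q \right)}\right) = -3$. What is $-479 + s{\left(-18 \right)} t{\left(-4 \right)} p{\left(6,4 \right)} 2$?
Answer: $- \frac{43357}{90} \approx -481.74$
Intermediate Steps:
$t{\left(q \right)} = - \frac{13}{5}$ ($t{\left(q \right)} = -2 + \frac{1}{5} \left(-3\right) = -2 - \frac{3}{5} = - \frac{13}{5}$)
$s{\left(S \right)} = - \frac{1}{2} + \frac{1}{2 S}$ ($s{\left(S \right)} = - \frac{1}{2} + \frac{1}{S + S} = - \frac{1}{2} + \frac{1}{2 S}$)
$-479 + s{\left(-18 \right)} t{\left(-4 \right)} p{\left(6,4 \right)} 2 = -479 + \frac{1 - -18}{2 \left(-18\right)} \left(- \frac{13}{5}\right) \left(-1\right) 2 = -479 + \frac{1}{2} \left(- \frac{1}{18}\right) \left(1 + 18\right) \frac{13}{5} \cdot 2 = -479 + \frac{1}{2} \left(- \frac{1}{18}\right) 19 \cdot \frac{26}{5} = -479 - \frac{247}{90} = - \frac{43357}{90}$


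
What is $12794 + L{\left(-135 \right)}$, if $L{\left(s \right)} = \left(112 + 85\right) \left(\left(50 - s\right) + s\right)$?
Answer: $22644$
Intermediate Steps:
$L{\left(s \right)} = 9850$ ($L{\left(s \right)} = 197 \cdot 50 = 9850$)
$12794 + L{\left(-135 \right)} = 12794 + 9850 = 22644$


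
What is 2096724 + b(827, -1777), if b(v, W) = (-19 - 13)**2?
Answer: 2097748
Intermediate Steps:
b(v, W) = 1024 (b(v, W) = (-32)**2 = 1024)
2096724 + b(827, -1777) = 2096724 + 1024 = 2097748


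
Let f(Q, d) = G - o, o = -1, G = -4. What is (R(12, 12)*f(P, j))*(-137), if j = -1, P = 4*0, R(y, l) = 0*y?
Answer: 0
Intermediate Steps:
R(y, l) = 0
P = 0
f(Q, d) = -3 (f(Q, d) = -4 - 1*(-1) = -4 + 1 = -3)
(R(12, 12)*f(P, j))*(-137) = (0*(-3))*(-137) = 0*(-137) = 0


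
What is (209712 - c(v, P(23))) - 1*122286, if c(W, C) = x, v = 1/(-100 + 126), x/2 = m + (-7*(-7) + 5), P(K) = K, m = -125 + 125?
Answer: 87318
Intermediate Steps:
m = 0
x = 108 (x = 2*(0 + (-7*(-7) + 5)) = 2*(0 + (49 + 5)) = 2*(0 + 54) = 2*54 = 108)
v = 1/26 ≈ 0.038462
c(W, C) = 108
(209712 - c(v, P(23))) - 1*122286 = (209712 - 1*108) - 1*122286 = (209712 - 108) - 122286 = 209604 - 122286 = 87318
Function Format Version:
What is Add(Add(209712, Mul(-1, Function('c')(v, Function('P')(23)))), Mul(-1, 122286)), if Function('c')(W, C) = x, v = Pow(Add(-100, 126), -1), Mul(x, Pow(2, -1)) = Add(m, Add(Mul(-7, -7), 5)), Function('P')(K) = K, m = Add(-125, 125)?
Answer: 87318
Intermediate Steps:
m = 0
x = 108 (x = Mul(2, Add(0, Add(Mul(-7, -7), 5))) = Mul(2, Add(0, Add(49, 5))) = Mul(2, Add(0, 54)) = Mul(2, 54) = 108)
v = Rational(1, 26) (v = Pow(26, -1) = Rational(1, 26) ≈ 0.038462)
Function('c')(W, C) = 108
Add(Add(209712, Mul(-1, Function('c')(v, Function('P')(23)))), Mul(-1, 122286)) = Add(Add(209712, Mul(-1, 108)), Mul(-1, 122286)) = Add(Add(209712, -108), -122286) = Add(209604, -122286) = 87318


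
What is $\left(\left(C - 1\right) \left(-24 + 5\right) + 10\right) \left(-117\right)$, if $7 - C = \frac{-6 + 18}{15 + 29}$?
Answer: $\frac{127179}{11} \approx 11562.0$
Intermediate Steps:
$C = \frac{74}{11}$ ($C = 7 - \frac{-6 + 18}{15 + 29} = 7 - \frac{12}{44} = 7 - 12 \cdot \frac{1}{44} = 7 - \frac{3}{11} = \frac{74}{11} \approx 6.7273$)
$\left(\left(C - 1\right) \left(-24 + 5\right) + 10\right) \left(-117\right) = \left(\left(\frac{74}{11} - 1\right) \left(-24 + 5\right) + 10\right) \left(-117\right) = \left(\frac{63}{11} \left(-19\right) + 10\right) \left(-117\right) = \left(- \frac{1197}{11} + 10\right) \left(-117\right) = \left(- \frac{1087}{11}\right) \left(-117\right) = \frac{127179}{11}$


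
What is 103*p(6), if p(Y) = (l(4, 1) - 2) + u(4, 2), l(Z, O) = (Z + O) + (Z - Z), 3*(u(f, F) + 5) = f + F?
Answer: 0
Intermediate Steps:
u(f, F) = -5 + F/3 + f/3 (u(f, F) = -5 + (f + F)/3 = -5 + (F + f)/3 = -5 + (F/3 + f/3) = -5 + F/3 + f/3)
l(Z, O) = O + Z (l(Z, O) = (O + Z) + 0 = O + Z)
p(Y) = 0 (p(Y) = ((1 + 4) - 2) + (-5 + (⅓)*2 + (⅓)*4) = (5 - 2) + (-5 + ⅔ + 4/3) = 3 - 3 = 0)
103*p(6) = 103*0 = 0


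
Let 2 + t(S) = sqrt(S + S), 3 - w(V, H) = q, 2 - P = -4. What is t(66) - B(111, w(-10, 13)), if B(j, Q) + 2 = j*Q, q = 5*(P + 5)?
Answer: 5772 + 2*sqrt(33) ≈ 5783.5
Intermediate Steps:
P = 6 (P = 2 - 1*(-4) = 2 + 4 = 6)
q = 55 (q = 5*(6 + 5) = 5*11 = 55)
w(V, H) = -52 (w(V, H) = 3 - 1*55 = 3 - 55 = -52)
B(j, Q) = -2 + Q*j (B(j, Q) = -2 + j*Q = -2 + Q*j)
t(S) = -2 + sqrt(2)*sqrt(S) (t(S) = -2 + sqrt(S + S) = -2 + sqrt(2*S) = -2 + sqrt(2)*sqrt(S))
t(66) - B(111, w(-10, 13)) = (-2 + sqrt(2)*sqrt(66)) - (-2 - 52*111) = (-2 + 2*sqrt(33)) - (-2 - 5772) = (-2 + 2*sqrt(33)) - 1*(-5774) = (-2 + 2*sqrt(33)) + 5774 = 5772 + 2*sqrt(33)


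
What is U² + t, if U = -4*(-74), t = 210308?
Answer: 297924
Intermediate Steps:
U = 296
U² + t = 296² + 210308 = 87616 + 210308 = 297924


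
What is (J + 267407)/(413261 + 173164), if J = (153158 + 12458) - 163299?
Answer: 12844/27925 ≈ 0.45995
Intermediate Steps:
J = 2317 (J = 165616 - 163299 = 2317)
(J + 267407)/(413261 + 173164) = (2317 + 267407)/(413261 + 173164) = 269724/586425 = 269724*(1/586425) = 12844/27925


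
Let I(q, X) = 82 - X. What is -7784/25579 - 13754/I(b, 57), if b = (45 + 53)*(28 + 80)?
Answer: -352008166/639475 ≈ -550.46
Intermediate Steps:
b = 10584 (b = 98*108 = 10584)
-7784/25579 - 13754/I(b, 57) = -7784/25579 - 13754/(82 - 1*57) = -7784*1/25579 - 13754/(82 - 57) = -7784/25579 - 13754/25 = -352008166/639475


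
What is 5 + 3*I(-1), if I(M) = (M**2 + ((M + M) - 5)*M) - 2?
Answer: 23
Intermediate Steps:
I(M) = -2 + M**2 + M*(-5 + 2*M) (I(M) = (M**2 + (2*M - 5)*M) - 2 = (M**2 + (-5 + 2*M)*M) - 2 = (M**2 + M*(-5 + 2*M)) - 2 = -2 + M**2 + M*(-5 + 2*M))
5 + 3*I(-1) = 5 + 3*(-2 - 5*(-1) + 3*(-1)**2) = 5 + 3*(-2 + 5 + 3*1) = 5 + 3*(-2 + 5 + 3) = 5 + 3*6 = 5 + 18 = 23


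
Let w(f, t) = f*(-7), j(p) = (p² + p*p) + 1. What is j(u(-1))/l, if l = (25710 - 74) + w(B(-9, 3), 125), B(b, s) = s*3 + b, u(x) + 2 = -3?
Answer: 3/1508 ≈ 0.0019894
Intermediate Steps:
u(x) = -5 (u(x) = -2 - 3 = -5)
j(p) = 1 + 2*p² (j(p) = (p² + p²) + 1 = 2*p² + 1 = 1 + 2*p²)
B(b, s) = b + 3*s (B(b, s) = 3*s + b = b + 3*s)
w(f, t) = -7*f
l = 25636 (l = (25710 - 74) - 7*(-9 + 3*3) = 25636 - 7*(-9 + 9) = 25636 - 7*0 = 25636 + 0 = 25636)
j(u(-1))/l = (1 + 2*(-5)²)/25636 = (1 + 2*25)*(1/25636) = (1 + 50)*(1/25636) = 51*(1/25636) = 3/1508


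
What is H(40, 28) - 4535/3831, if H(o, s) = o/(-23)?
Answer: -257545/88113 ≈ -2.9229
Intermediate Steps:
H(o, s) = -o/23 (H(o, s) = o*(-1/23) = -o/23)
H(40, 28) - 4535/3831 = -1/23*40 - 4535/3831 = -40/23 - 4535/3831 = -257545/88113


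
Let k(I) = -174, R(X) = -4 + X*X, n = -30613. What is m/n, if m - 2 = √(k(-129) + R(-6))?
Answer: -2/30613 - I*√142/30613 ≈ -6.5332e-5 - 0.00038926*I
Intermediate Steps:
R(X) = -4 + X²
m = 2 + I*√142 (m = 2 + √(-174 + (-4 + (-6)²)) = 2 + √(-174 + (-4 + 36)) = 2 + √(-174 + 32) = 2 + √(-142) = 2 + I*√142 ≈ 2.0 + 11.916*I)
m/n = (2 + I*√142)/(-30613) = (2 + I*√142)*(-1/30613) = -2/30613 - I*√142/30613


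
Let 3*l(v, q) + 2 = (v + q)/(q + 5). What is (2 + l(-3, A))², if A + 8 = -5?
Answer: 4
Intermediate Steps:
A = -13 (A = -8 - 5 = -13)
l(v, q) = -⅔ + (q + v)/(3*(5 + q)) (l(v, q) = -⅔ + ((v + q)/(q + 5))/3 = -⅔ + ((q + v)/(5 + q))/3 = -⅔ + (q + v)/(3*(5 + q)))
(2 + l(-3, A))² = (2 + (-10 - 3 - 1*(-13))/(3*(5 - 13)))² = (2 + (⅓)*(-10 - 3 + 13)/(-8))² = (2 + (⅓)*(-⅛)*0)² = (2 + 0)² = 2² = 4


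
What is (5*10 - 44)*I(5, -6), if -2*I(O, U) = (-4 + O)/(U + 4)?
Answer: 3/2 ≈ 1.5000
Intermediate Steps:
I(O, U) = -(-4 + O)/(2*(4 + U)) (I(O, U) = -(-4 + O)/(2*(U + 4)) = -(-4 + O)/(2*(4 + U)))
(5*10 - 44)*I(5, -6) = (5*10 - 44)*((4 - 1*5)/(2*(4 - 6))) = (50 - 44)*((½)*(4 - 5)/(-2)) = 6*((½)*(-½)*(-1)) = 6*(¼) = 3/2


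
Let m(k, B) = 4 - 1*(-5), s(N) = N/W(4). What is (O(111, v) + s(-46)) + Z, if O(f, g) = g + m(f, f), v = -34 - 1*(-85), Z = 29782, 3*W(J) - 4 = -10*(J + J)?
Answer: 1134065/38 ≈ 29844.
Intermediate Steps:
W(J) = 4/3 - 20*J/3 (W(J) = 4/3 + (-10*(J + J))/3 = 4/3 + (-20*J)/3 = 4/3 - 20*J/3)
s(N) = -3*N/76 (s(N) = N/(4/3 - 20/3*4) = N/(4/3 - 80/3) = N/(-76/3) = N*(-3/76) = -3*N/76)
m(k, B) = 9 (m(k, B) = 4 + 5 = 9)
v = 51 (v = -34 + 85 = 51)
O(f, g) = 9 + g (O(f, g) = g + 9 = 9 + g)
(O(111, v) + s(-46)) + Z = ((9 + 51) - 3/76*(-46)) + 29782 = (60 + 69/38) + 29782 = 2349/38 + 29782 = 1134065/38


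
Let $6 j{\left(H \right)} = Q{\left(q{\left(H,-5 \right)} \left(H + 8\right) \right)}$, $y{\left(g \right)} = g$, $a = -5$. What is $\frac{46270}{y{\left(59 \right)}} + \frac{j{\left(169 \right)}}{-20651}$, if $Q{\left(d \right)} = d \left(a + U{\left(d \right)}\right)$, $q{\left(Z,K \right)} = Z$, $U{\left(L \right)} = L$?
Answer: $- \frac{7841751936}{1218409} \approx -6436.1$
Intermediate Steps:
$Q{\left(d \right)} = d \left(-5 + d\right)$
$j{\left(H \right)} = \frac{H \left(-5 + H \left(8 + H\right)\right) \left(8 + H\right)}{6}$ ($j{\left(H \right)} = \frac{H \left(H + 8\right) \left(-5 + H \left(H + 8\right)\right)}{6} = \frac{H \left(8 + H\right) \left(-5 + H \left(8 + H\right)\right)}{6} = \frac{H \left(-5 + H \left(8 + H\right)\right) \left(8 + H\right)}{6}$)
$\frac{46270}{y{\left(59 \right)}} + \frac{j{\left(169 \right)}}{-20651} = \frac{46270}{59} + \frac{\frac{1}{6} \cdot 169 \left(-5 + 169 \left(8 + 169\right)\right) \left(8 + 169\right)}{-20651} = 46270 \cdot \frac{1}{59} + \frac{1}{6} \cdot 169 \left(-5 + 169 \cdot 177\right) 177 \left(- \frac{1}{20651}\right) = \frac{46270}{59} + \frac{1}{6} \cdot 169 \left(-5 + 29913\right) 177 \left(- \frac{1}{20651}\right) = \frac{46270}{59} + \frac{1}{6} \cdot 169 \cdot 29908 \cdot 177 \left(- \frac{1}{20651}\right) = \frac{46270}{59} + 149106334 \left(- \frac{1}{20651}\right) = \frac{46270}{59} - \frac{149106334}{20651} = - \frac{7841751936}{1218409}$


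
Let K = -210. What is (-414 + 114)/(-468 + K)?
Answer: 50/113 ≈ 0.44248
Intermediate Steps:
(-414 + 114)/(-468 + K) = (-414 + 114)/(-468 - 210) = -300/(-678) = -300*(-1/678) = 50/113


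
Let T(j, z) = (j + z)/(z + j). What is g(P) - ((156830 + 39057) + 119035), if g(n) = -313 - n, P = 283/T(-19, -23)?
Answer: -315518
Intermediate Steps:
T(j, z) = 1 (T(j, z) = (j + z)/(j + z) = 1)
P = 283 (P = 283/1 = 283*1 = 283)
g(P) - ((156830 + 39057) + 119035) = (-313 - 1*283) - ((156830 + 39057) + 119035) = (-313 - 283) - (195887 + 119035) = -596 - 1*314922 = -596 - 314922 = -315518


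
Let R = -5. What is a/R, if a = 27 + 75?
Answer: -102/5 ≈ -20.400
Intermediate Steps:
a = 102
a/R = 102/(-5) = -⅕*102 = -102/5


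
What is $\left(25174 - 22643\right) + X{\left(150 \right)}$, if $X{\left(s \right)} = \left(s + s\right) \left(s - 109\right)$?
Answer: $14831$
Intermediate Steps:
$X{\left(s \right)} = 2 s \left(-109 + s\right)$
$\left(25174 - 22643\right) + X{\left(150 \right)} = \left(25174 - 22643\right) + 2 \cdot 150 \left(-109 + 150\right) = 2531 + 2 \cdot 150 \cdot 41 = 2531 + 12300 = 14831$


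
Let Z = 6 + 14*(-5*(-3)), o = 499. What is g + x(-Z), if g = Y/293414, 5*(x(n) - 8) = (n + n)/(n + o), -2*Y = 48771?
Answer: 6320372299/830361620 ≈ 7.6116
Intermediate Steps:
Y = -48771/2 (Y = -½*48771 = -48771/2 ≈ -24386.)
Z = 216 (Z = 6 + 14*15 = 6 + 210 = 216)
x(n) = 8 + 2*n/(5*(499 + n)) (x(n) = 8 + ((n + n)/(n + 499))/5 = 8 + ((2*n)/(499 + n))/5 = 8 + (2*n/(499 + n))/5 = 8 + 2*n/(5*(499 + n)))
g = -48771/586828 (g = -48771/2/293414 = -48771/2*1/293414 = -48771/586828 ≈ -0.083109)
g + x(-Z) = -48771/586828 + 2*(9980 + 21*(-1*216))/(5*(499 - 1*216)) = -48771/586828 + 2*(9980 + 21*(-216))/(5*(499 - 216)) = -48771/586828 + (⅖)*(9980 - 4536)/283 = -48771/586828 + (⅖)*(1/283)*5444 = -48771/586828 + 10888/1415 = 6320372299/830361620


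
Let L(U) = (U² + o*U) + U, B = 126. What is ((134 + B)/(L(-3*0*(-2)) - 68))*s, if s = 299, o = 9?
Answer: -19435/17 ≈ -1143.2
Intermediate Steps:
L(U) = U² + 10*U (L(U) = (U² + 9*U) + U = U² + 10*U)
((134 + B)/(L(-3*0*(-2)) - 68))*s = ((134 + 126)/((-3*0*(-2))*(10 - 3*0*(-2)) - 68))*299 = (260/((0*(-2))*(10 + 0*(-2)) - 68))*299 = (260/(0*(10 + 0) - 68))*299 = (260/(0*10 - 68))*299 = (260/(0 - 68))*299 = (260/(-68))*299 = (260*(-1/68))*299 = -65/17*299 = -19435/17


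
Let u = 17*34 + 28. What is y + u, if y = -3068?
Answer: -2462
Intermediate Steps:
u = 606 (u = 578 + 28 = 606)
y + u = -3068 + 606 = -2462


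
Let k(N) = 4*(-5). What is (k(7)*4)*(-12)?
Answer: 960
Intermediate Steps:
k(N) = -20
(k(7)*4)*(-12) = -20*4*(-12) = -80*(-12) = 960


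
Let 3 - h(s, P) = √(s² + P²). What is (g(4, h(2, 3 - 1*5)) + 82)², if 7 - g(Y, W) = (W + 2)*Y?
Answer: 4889 + 1104*√2 ≈ 6450.3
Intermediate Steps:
h(s, P) = 3 - √(P² + s²) (h(s, P) = 3 - √(s² + P²) = 3 - √(P² + s²))
g(Y, W) = 7 - Y*(2 + W) (g(Y, W) = 7 - (W + 2)*Y = 7 - (2 + W)*Y = 7 - Y*(2 + W))
(g(4, h(2, 3 - 1*5)) + 82)² = ((7 - 2*4 - 1*(3 - √((3 - 1*5)² + 2²))*4) + 82)² = ((7 - 8 - 1*(3 - √((3 - 5)² + 4))*4) + 82)² = ((7 - 8 - 1*(3 - √((-2)² + 4))*4) + 82)² = ((7 - 8 - 1*(3 - √(4 + 4))*4) + 82)² = ((7 - 8 - 1*(3 - √8)*4) + 82)² = ((7 - 8 - 1*(3 - 2*√2)*4) + 82)² = ((7 - 8 + (-12 + 8*√2)) + 82)² = ((-13 + 8*√2) + 82)² = (69 + 8*√2)²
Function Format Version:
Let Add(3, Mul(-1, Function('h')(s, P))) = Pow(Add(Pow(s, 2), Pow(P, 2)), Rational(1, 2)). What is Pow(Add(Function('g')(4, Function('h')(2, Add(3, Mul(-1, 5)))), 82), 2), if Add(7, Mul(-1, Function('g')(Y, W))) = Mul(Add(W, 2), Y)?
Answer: Add(4889, Mul(1104, Pow(2, Rational(1, 2)))) ≈ 6450.3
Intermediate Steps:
Function('h')(s, P) = Add(3, Mul(-1, Pow(Add(Pow(P, 2), Pow(s, 2)), Rational(1, 2)))) (Function('h')(s, P) = Add(3, Mul(-1, Pow(Add(Pow(s, 2), Pow(P, 2)), Rational(1, 2)))) = Add(3, Mul(-1, Pow(Add(Pow(P, 2), Pow(s, 2)), Rational(1, 2)))))
Function('g')(Y, W) = Add(7, Mul(-1, Y, Add(2, W))) (Function('g')(Y, W) = Add(7, Mul(-1, Mul(Add(W, 2), Y))) = Add(7, Mul(-1, Mul(Add(2, W), Y))) = Add(7, Mul(-1, Mul(Y, Add(2, W)))) = Add(7, Mul(-1, Y, Add(2, W))))
Pow(Add(Function('g')(4, Function('h')(2, Add(3, Mul(-1, 5)))), 82), 2) = Pow(Add(Add(7, Mul(-2, 4), Mul(-1, Add(3, Mul(-1, Pow(Add(Pow(Add(3, Mul(-1, 5)), 2), Pow(2, 2)), Rational(1, 2)))), 4)), 82), 2) = Pow(Add(Add(7, -8, Mul(-1, Add(3, Mul(-1, Pow(Add(Pow(Add(3, -5), 2), 4), Rational(1, 2)))), 4)), 82), 2) = Pow(Add(Add(7, -8, Mul(-1, Add(3, Mul(-1, Pow(Add(Pow(-2, 2), 4), Rational(1, 2)))), 4)), 82), 2) = Pow(Add(Add(7, -8, Mul(-1, Add(3, Mul(-1, Pow(Add(4, 4), Rational(1, 2)))), 4)), 82), 2) = Pow(Add(Add(7, -8, Mul(-1, Add(3, Mul(-1, Pow(8, Rational(1, 2)))), 4)), 82), 2) = Pow(Add(Add(7, -8, Mul(-1, Add(3, Mul(-1, Mul(2, Pow(2, Rational(1, 2))))), 4)), 82), 2) = Pow(Add(Add(7, -8, Mul(-1, Add(3, Mul(-2, Pow(2, Rational(1, 2)))), 4)), 82), 2) = Pow(Add(Add(7, -8, Add(-12, Mul(8, Pow(2, Rational(1, 2))))), 82), 2) = Pow(Add(Add(-13, Mul(8, Pow(2, Rational(1, 2)))), 82), 2) = Pow(Add(69, Mul(8, Pow(2, Rational(1, 2)))), 2)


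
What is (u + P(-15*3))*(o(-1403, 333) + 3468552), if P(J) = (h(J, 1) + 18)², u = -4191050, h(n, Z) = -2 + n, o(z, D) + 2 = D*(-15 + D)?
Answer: -14977667418796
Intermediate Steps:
o(z, D) = -2 + D*(-15 + D)
P(J) = (16 + J)² (P(J) = ((-2 + J) + 18)² = (16 + J)²)
(u + P(-15*3))*(o(-1403, 333) + 3468552) = (-4191050 + (16 - 15*3)²)*((-2 + 333² - 15*333) + 3468552) = (-4191050 + (16 - 45)²)*((-2 + 110889 - 4995) + 3468552) = (-4191050 + (-29)²)*(105892 + 3468552) = (-4191050 + 841)*3574444 = -4190209*3574444 = -14977667418796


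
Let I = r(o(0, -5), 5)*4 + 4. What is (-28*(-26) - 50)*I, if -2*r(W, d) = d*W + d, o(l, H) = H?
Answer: 29832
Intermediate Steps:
r(W, d) = -d/2 - W*d/2 (r(W, d) = -(d*W + d)/2 = -(W*d + d)/2 = -(d + W*d)/2 = -d/2 - W*d/2)
I = 44 (I = -1/2*5*(1 - 5)*4 + 4 = -1/2*5*(-4)*4 + 4 = 10*4 + 4 = 40 + 4 = 44)
(-28*(-26) - 50)*I = (-28*(-26) - 50)*44 = (728 - 50)*44 = 678*44 = 29832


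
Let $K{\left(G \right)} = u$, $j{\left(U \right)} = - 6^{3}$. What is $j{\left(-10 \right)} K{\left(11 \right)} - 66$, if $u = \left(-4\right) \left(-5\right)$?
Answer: $-4386$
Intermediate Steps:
$j{\left(U \right)} = -216$ ($j{\left(U \right)} = \left(-1\right) 216 = -216$)
$u = 20$
$K{\left(G \right)} = 20$
$j{\left(-10 \right)} K{\left(11 \right)} - 66 = \left(-216\right) 20 - 66 = -4320 - 66 = -4386$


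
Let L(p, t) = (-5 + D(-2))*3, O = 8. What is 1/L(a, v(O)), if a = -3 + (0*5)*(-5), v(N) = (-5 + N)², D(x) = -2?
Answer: -1/21 ≈ -0.047619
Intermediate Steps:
a = -3 (a = -3 + 0*(-5) = -3 + 0 = -3)
L(p, t) = -21 (L(p, t) = (-5 - 2)*3 = -7*3 = -21)
1/L(a, v(O)) = 1/(-21) = -1/21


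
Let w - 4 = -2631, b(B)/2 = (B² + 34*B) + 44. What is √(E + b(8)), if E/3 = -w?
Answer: √8641 ≈ 92.957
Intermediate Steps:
b(B) = 88 + 2*B² + 68*B (b(B) = 2*((B² + 34*B) + 44) = 2*(44 + B² + 34*B) = 88 + 2*B² + 68*B)
w = -2627 (w = 4 - 2631 = -2627)
E = 7881 (E = 3*(-1*(-2627)) = 3*2627 = 7881)
√(E + b(8)) = √(7881 + (88 + 2*8² + 68*8)) = √(7881 + (88 + 2*64 + 544)) = √(7881 + (88 + 128 + 544)) = √(7881 + 760) = √8641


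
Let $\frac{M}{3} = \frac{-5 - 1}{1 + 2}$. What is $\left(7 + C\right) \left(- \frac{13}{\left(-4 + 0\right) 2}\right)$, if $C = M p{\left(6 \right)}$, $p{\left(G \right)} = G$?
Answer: $- \frac{377}{8} \approx -47.125$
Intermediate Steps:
$M = -6$ ($M = 3 \frac{-5 - 1}{1 + 2} = 3 \left(- \frac{6}{3}\right) = 3 \left(\left(-6\right) \frac{1}{3}\right) = 3 \left(-2\right) = -6$)
$C = -36$ ($C = \left(-6\right) 6 = -36$)
$\left(7 + C\right) \left(- \frac{13}{\left(-4 + 0\right) 2}\right) = \left(7 - 36\right) \left(- \frac{13}{\left(-4 + 0\right) 2}\right) = - 29 \left(- \frac{13}{\left(-4\right) 2}\right) = - 29 \left(- \frac{13}{-8}\right) = - 29 \left(\left(-13\right) \left(- \frac{1}{8}\right)\right) = \left(-29\right) \frac{13}{8} = - \frac{377}{8}$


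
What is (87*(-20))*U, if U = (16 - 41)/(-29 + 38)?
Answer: 14500/3 ≈ 4833.3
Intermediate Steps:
U = -25/9 ≈ -2.7778
(87*(-20))*U = (87*(-20))*(-25/9) = -1740*(-25/9) = 14500/3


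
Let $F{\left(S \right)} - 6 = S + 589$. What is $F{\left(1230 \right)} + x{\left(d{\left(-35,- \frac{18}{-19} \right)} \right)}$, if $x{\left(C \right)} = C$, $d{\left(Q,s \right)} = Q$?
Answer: $1790$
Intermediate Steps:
$F{\left(S \right)} = 595 + S$ ($F{\left(S \right)} = 6 + \left(S + 589\right) = 6 + \left(589 + S\right) = 595 + S$)
$F{\left(1230 \right)} + x{\left(d{\left(-35,- \frac{18}{-19} \right)} \right)} = \left(595 + 1230\right) - 35 = 1825 - 35 = 1790$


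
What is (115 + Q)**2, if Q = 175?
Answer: 84100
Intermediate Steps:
(115 + Q)**2 = (115 + 175)**2 = 290**2 = 84100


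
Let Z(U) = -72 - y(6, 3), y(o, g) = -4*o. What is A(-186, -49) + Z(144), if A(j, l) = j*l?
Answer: 9066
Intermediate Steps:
Z(U) = -48 (Z(U) = -72 - (-4)*6 = -72 - 1*(-24) = -72 + 24 = -48)
A(-186, -49) + Z(144) = -186*(-49) - 48 = 9114 - 48 = 9066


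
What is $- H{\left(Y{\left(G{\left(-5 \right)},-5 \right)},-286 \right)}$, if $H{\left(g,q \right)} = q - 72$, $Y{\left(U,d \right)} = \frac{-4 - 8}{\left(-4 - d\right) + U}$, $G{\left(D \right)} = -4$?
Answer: $358$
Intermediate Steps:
$Y{\left(U,d \right)} = - \frac{12}{-4 + U - d}$
$H{\left(g,q \right)} = -72 + q$ ($H{\left(g,q \right)} = q - 72 = -72 + q$)
$- H{\left(Y{\left(G{\left(-5 \right)},-5 \right)},-286 \right)} = - (-72 - 286) = \left(-1\right) \left(-358\right) = 358$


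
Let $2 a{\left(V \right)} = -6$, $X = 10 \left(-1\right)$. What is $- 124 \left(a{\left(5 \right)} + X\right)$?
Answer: $1612$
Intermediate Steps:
$X = -10$
$a{\left(V \right)} = -3$ ($a{\left(V \right)} = \frac{1}{2} \left(-6\right) = -3$)
$- 124 \left(a{\left(5 \right)} + X\right) = - 124 \left(-3 - 10\right) = \left(-124\right) \left(-13\right) = 1612$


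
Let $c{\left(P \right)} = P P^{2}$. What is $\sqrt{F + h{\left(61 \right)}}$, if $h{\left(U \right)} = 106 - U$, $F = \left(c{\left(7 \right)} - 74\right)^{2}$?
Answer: $\sqrt{72406} \approx 269.08$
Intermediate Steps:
$c{\left(P \right)} = P^{3}$
$F = 72361$ ($F = \left(7^{3} - 74\right)^{2} = \left(343 - 74\right)^{2} = 269^{2} = 72361$)
$\sqrt{F + h{\left(61 \right)}} = \sqrt{72361 + \left(106 - 61\right)} = \sqrt{72361 + 45} = \sqrt{72406}$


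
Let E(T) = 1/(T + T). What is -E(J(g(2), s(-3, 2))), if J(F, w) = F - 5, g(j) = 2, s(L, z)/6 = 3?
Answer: ⅙ ≈ 0.16667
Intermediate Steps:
s(L, z) = 18 (s(L, z) = 6*3 = 18)
J(F, w) = -5 + F
E(T) = 1/(2*T)
-E(J(g(2), s(-3, 2))) = -1/(2*(-5 + 2)) = -1/(2*(-3)) = -(-1)/(2*3) = -1*(-⅙) = ⅙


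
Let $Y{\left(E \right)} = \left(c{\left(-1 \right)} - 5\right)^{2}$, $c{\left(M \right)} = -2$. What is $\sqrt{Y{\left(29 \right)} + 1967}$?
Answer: $12 \sqrt{14} \approx 44.9$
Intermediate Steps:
$Y{\left(E \right)} = 49$ ($Y{\left(E \right)} = \left(-2 - 5\right)^{2} = \left(-7\right)^{2} = 49$)
$\sqrt{Y{\left(29 \right)} + 1967} = \sqrt{49 + 1967} = \sqrt{2016} = 12 \sqrt{14}$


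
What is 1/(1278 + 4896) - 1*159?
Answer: -981665/6174 ≈ -159.00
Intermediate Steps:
1/(1278 + 4896) - 1*159 = 1/6174 - 159 = -981665/6174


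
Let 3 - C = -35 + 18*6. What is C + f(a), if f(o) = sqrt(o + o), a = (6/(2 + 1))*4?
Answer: -66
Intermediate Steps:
a = 8 (a = (6/3)*4 = ((1/3)*6)*4 = 2*4 = 8)
f(o) = sqrt(2)*sqrt(o) (f(o) = sqrt(2*o) = sqrt(2)*sqrt(o))
C = -70 (C = 3 - (-35 + 18*6) = 3 - (-35 + 108) = 3 - 1*73 = 3 - 73 = -70)
C + f(a) = -70 + sqrt(2)*sqrt(8) = -70 + sqrt(2)*(2*sqrt(2)) = -70 + 4 = -66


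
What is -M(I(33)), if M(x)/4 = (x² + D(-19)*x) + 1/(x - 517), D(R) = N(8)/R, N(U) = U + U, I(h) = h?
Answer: -9758873/2299 ≈ -4244.8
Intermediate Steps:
N(U) = 2*U
D(R) = 16/R (D(R) = (2*8)/R = 16/R)
M(x) = 4*x² + 4/(-517 + x) - 64*x/19 (M(x) = 4*((x² + (16/(-19))*x) + 1/(x - 517)) = 4*((x² + (16*(-1/19))*x) + 1/(-517 + x)) = 4*((x² - 16*x/19) + 1/(-517 + x)) = 4*(x² + 1/(-517 + x) - 16*x/19) = 4*x² + 4/(-517 + x) - 64*x/19)
-M(I(33)) = -4*(19 - 9839*33² + 19*33³ + 8272*33)/(19*(-517 + 33)) = -4*(19 - 9839*1089 + 19*35937 + 272976)/(19*(-484)) = -4*(-1)*(19 - 10714671 + 682803 + 272976)/(19*484) = -4*(-1)*(-9758873)/(19*484) = -1*9758873/2299 = -9758873/2299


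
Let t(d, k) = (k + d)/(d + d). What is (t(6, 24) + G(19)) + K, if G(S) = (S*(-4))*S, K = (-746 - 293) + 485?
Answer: -3991/2 ≈ -1995.5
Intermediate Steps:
K = -554 (K = -1039 + 485 = -554)
t(d, k) = (d + k)/(2*d) (t(d, k) = (d + k)/((2*d)) = (d + k)*(1/(2*d)) = (d + k)/(2*d))
G(S) = -4*S² (G(S) = (-4*S)*S = -4*S²)
(t(6, 24) + G(19)) + K = ((½)*(6 + 24)/6 - 4*19²) - 554 = ((½)*(⅙)*30 - 4*361) - 554 = (5/2 - 1444) - 554 = -2883/2 - 554 = -3991/2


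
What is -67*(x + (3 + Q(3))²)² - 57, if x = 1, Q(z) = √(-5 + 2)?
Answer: 3896 - 5628*I*√3 ≈ 3896.0 - 9748.0*I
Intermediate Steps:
Q(z) = I*√3 (Q(z) = √(-3) = I*√3)
-67*(x + (3 + Q(3))²)² - 57 = -67*(1 + (3 + I*√3)²)² - 57 = -57 - 67*(1 + (3 + I*√3)²)²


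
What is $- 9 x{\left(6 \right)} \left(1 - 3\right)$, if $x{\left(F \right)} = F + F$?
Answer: $216$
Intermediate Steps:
$x{\left(F \right)} = 2 F$
$- 9 x{\left(6 \right)} \left(1 - 3\right) = - 9 \cdot 2 \cdot 6 \left(1 - 3\right) = \left(-9\right) 12 \left(-2\right) = \left(-108\right) \left(-2\right) = 216$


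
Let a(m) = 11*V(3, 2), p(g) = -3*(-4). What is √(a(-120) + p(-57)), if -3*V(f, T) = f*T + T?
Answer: 2*I*√39/3 ≈ 4.1633*I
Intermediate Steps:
p(g) = 12
V(f, T) = -T/3 - T*f/3 (V(f, T) = -(f*T + T)/3 = -(T*f + T)/3 = -(T + T*f)/3 = -T/3 - T*f/3)
a(m) = -88/3 (a(m) = 11*(-⅓*2*(1 + 3)) = 11*(-⅓*2*4) = 11*(-8/3) = -88/3)
√(a(-120) + p(-57)) = √(-88/3 + 12) = √(-52/3) = 2*I*√39/3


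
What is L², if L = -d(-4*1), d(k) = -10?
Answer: 100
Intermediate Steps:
L = 10 (L = -1*(-10) = 10)
L² = 10² = 100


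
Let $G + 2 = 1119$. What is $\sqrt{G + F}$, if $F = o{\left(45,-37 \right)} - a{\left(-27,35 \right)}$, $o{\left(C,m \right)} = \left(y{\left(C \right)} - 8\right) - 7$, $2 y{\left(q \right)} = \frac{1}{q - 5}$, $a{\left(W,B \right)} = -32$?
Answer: $\frac{\sqrt{453605}}{20} \approx 33.675$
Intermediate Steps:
$G = 1117$ ($G = -2 + 1119 = 1117$)
$y{\left(q \right)} = \frac{1}{2 \left(-5 + q\right)}$ ($y{\left(q \right)} = \frac{1}{2 \left(q - 5\right)} = \frac{1}{2 \left(-5 + q\right)}$)
$o{\left(C,m \right)} = -15 + \frac{1}{2 \left(-5 + C\right)}$ ($o{\left(C,m \right)} = \left(\frac{1}{2 \left(-5 + C\right)} - 8\right) - 7 = \left(-8 + \frac{1}{2 \left(-5 + C\right)}\right) - 7 = -15 + \frac{1}{2 \left(-5 + C\right)}$)
$F = \frac{1361}{80}$ ($F = \frac{151 - 1350}{2 \left(-5 + 45\right)} - -32 = \frac{151 - 1350}{2 \cdot 40} + 32 = \frac{1}{2} \cdot \frac{1}{40} \left(-1199\right) + 32 = - \frac{1199}{80} + 32 = \frac{1361}{80} \approx 17.013$)
$\sqrt{G + F} = \sqrt{1117 + \frac{1361}{80}} = \sqrt{\frac{90721}{80}} = \frac{\sqrt{453605}}{20}$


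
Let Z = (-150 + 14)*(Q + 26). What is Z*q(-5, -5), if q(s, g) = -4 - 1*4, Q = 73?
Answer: 107712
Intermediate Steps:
q(s, g) = -8 (q(s, g) = -4 - 4 = -8)
Z = -13464 (Z = (-150 + 14)*(73 + 26) = -136*99 = -13464)
Z*q(-5, -5) = -13464*(-8) = 107712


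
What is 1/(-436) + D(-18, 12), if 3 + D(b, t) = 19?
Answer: 6975/436 ≈ 15.998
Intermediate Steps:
D(b, t) = 16 (D(b, t) = -3 + 19 = 16)
1/(-436) + D(-18, 12) = 1/(-436) + 16 = -1/436 + 16 = 6975/436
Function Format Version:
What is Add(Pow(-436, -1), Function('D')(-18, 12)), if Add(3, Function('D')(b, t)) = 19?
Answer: Rational(6975, 436) ≈ 15.998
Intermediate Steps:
Function('D')(b, t) = 16 (Function('D')(b, t) = Add(-3, 19) = 16)
Add(Pow(-436, -1), Function('D')(-18, 12)) = Add(Pow(-436, -1), 16) = Add(Rational(-1, 436), 16) = Rational(6975, 436)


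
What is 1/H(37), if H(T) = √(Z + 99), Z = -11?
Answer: √22/44 ≈ 0.10660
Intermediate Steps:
H(T) = 2*√22 (H(T) = √(-11 + 99) = √88 = 2*√22)
1/H(37) = 1/(2*√22) = √22/44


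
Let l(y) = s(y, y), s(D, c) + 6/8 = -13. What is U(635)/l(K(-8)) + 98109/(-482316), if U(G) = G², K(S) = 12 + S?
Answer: -51862191493/1768492 ≈ -29326.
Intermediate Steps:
s(D, c) = -55/4 (s(D, c) = -¾ - 13 = -55/4)
l(y) = -55/4
U(635)/l(K(-8)) + 98109/(-482316) = 635²/(-55/4) + 98109/(-482316) = 403225*(-4/55) + 98109*(-1/482316) = -322580/11 - 32703/160772 = -51862191493/1768492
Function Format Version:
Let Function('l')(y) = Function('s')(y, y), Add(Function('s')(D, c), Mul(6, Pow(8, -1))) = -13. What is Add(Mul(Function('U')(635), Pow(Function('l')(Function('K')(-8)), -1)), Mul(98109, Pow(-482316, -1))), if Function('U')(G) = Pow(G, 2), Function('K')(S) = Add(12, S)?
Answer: Rational(-51862191493, 1768492) ≈ -29326.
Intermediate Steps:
Function('s')(D, c) = Rational(-55, 4) (Function('s')(D, c) = Add(Rational(-3, 4), -13) = Rational(-55, 4))
Function('l')(y) = Rational(-55, 4)
Add(Mul(Function('U')(635), Pow(Function('l')(Function('K')(-8)), -1)), Mul(98109, Pow(-482316, -1))) = Add(Mul(Pow(635, 2), Pow(Rational(-55, 4), -1)), Mul(98109, Pow(-482316, -1))) = Add(Mul(403225, Rational(-4, 55)), Mul(98109, Rational(-1, 482316))) = Add(Rational(-322580, 11), Rational(-32703, 160772)) = Rational(-51862191493, 1768492)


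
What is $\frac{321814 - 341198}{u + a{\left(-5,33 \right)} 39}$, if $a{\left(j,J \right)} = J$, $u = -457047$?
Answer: $\frac{2423}{56970} \approx 0.042531$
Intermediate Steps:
$\frac{321814 - 341198}{u + a{\left(-5,33 \right)} 39} = \frac{321814 - 341198}{-457047 + 33 \cdot 39} = - \frac{19384}{-457047 + 1287} = - \frac{19384}{-455760} = \left(-19384\right) \left(- \frac{1}{455760}\right) = \frac{2423}{56970}$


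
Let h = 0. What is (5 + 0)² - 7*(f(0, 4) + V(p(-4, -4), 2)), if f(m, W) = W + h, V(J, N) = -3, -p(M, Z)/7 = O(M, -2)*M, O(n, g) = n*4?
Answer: 18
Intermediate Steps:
O(n, g) = 4*n
p(M, Z) = -28*M² (p(M, Z) = -7*4*M*M = -28*M²)
f(m, W) = W (f(m, W) = W + 0 = W)
(5 + 0)² - 7*(f(0, 4) + V(p(-4, -4), 2)) = (5 + 0)² - 7*(4 - 3) = 5² - 7*1 = 25 - 7 = 18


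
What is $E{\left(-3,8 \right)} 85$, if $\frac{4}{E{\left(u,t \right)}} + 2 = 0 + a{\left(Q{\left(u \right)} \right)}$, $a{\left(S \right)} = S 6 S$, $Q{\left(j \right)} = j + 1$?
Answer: $\frac{170}{11} \approx 15.455$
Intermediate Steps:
$Q{\left(j \right)} = 1 + j$
$a{\left(S \right)} = 6 S^{2}$ ($a{\left(S \right)} = 6 S S = 6 S^{2}$)
$E{\left(u,t \right)} = \frac{4}{-2 + 6 \left(1 + u\right)^{2}}$ ($E{\left(u,t \right)} = \frac{4}{-2 + \left(0 + 6 \left(1 + u\right)^{2}\right)} = \frac{4}{-2 + 6 \left(1 + u\right)^{2}}$)
$E{\left(-3,8 \right)} 85 = \frac{2}{-1 + 3 \left(1 - 3\right)^{2}} \cdot 85 = \frac{2}{-1 + 3 \left(-2\right)^{2}} \cdot 85 = \frac{2}{-1 + 3 \cdot 4} \cdot 85 = \frac{2}{-1 + 12} \cdot 85 = \frac{2}{11} \cdot 85 = \frac{170}{11}$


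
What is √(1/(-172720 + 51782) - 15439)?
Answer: I*√225810811712454/120938 ≈ 124.25*I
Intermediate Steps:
√(1/(-172720 + 51782) - 15439) = √(1/(-120938) - 15439) = √(-1/120938 - 15439) = √(-1867161783/120938) = I*√225810811712454/120938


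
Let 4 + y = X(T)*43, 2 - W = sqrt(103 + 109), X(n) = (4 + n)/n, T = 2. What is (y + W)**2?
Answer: 16341 - 508*sqrt(53) ≈ 12643.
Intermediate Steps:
X(n) = (4 + n)/n
W = 2 - 2*sqrt(53) (W = 2 - sqrt(103 + 109) = 2 - sqrt(212) = 2 - 2*sqrt(53) ≈ -12.560)
y = 125 (y = -4 + ((4 + 2)/2)*43 = -4 + ((1/2)*6)*43 = -4 + 3*43 = -4 + 129 = 125)
(y + W)**2 = (125 + (2 - 2*sqrt(53)))**2 = (127 - 2*sqrt(53))**2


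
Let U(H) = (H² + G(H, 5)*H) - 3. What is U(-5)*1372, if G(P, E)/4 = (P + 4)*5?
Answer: 167384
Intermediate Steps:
G(P, E) = 80 + 20*P (G(P, E) = 4*((P + 4)*5) = 4*((4 + P)*5) = 4*(20 + 5*P) = 80 + 20*P)
U(H) = -3 + H² + H*(80 + 20*H) (U(H) = (H² + (80 + 20*H)*H) - 3 = (H² + H*(80 + 20*H)) - 3 = -3 + H² + H*(80 + 20*H))
U(-5)*1372 = (-3 + 21*(-5)² + 80*(-5))*1372 = (-3 + 21*25 - 400)*1372 = (-3 + 525 - 400)*1372 = 122*1372 = 167384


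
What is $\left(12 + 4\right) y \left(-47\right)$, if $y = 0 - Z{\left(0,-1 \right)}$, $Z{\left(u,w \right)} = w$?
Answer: $-752$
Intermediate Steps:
$y = 1$ ($y = 0 - -1 = 0 + 1 = 1$)
$\left(12 + 4\right) y \left(-47\right) = \left(12 + 4\right) 1 \left(-47\right) = 16 \cdot 1 \left(-47\right) = 16 \left(-47\right) = -752$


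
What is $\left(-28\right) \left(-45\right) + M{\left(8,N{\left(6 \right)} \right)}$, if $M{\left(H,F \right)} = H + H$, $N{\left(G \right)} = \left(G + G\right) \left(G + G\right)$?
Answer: $1276$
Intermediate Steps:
$N{\left(G \right)} = 4 G^{2}$ ($N{\left(G \right)} = 2 G 2 G = 4 G^{2}$)
$M{\left(H,F \right)} = 2 H$
$\left(-28\right) \left(-45\right) + M{\left(8,N{\left(6 \right)} \right)} = \left(-28\right) \left(-45\right) + 2 \cdot 8 = 1260 + 16 = 1276$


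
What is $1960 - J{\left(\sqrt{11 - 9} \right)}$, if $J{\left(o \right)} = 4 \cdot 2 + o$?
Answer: $1952 - \sqrt{2} \approx 1950.6$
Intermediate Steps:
$J{\left(o \right)} = 8 + o$
$1960 - J{\left(\sqrt{11 - 9} \right)} = 1960 - \left(8 + \sqrt{11 - 9}\right) = 1960 - \left(8 + \sqrt{2}\right) = 1952 - \sqrt{2}$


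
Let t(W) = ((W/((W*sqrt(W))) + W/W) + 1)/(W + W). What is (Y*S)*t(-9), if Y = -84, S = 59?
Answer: 1652/3 - 826*I/9 ≈ 550.67 - 91.778*I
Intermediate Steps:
t(W) = (2 + 1/sqrt(W))/(2*W) (t(W) = ((W/(W**(3/2)) + 1) + 1)/((2*W)) = ((W/W**(3/2) + 1) + 1)*(1/(2*W)) = ((1/sqrt(W) + 1) + 1)*(1/(2*W)) = ((1 + 1/sqrt(W)) + 1)*(1/(2*W)) = (2 + 1/sqrt(W))*(1/(2*W)) = (2 + 1/sqrt(W))/(2*W))
(Y*S)*t(-9) = (-84*59)*(1/(-9) + 1/(2*(-9)**(3/2))) = -4956*(-1/9 + (I/27)/2) = -4956*(-1/9 + I/54) = 1652/3 - 826*I/9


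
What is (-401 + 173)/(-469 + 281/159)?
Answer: 954/1955 ≈ 0.48798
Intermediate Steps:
(-401 + 173)/(-469 + 281/159) = -228/(-469 + 281*(1/159)) = -228/(-469 + 281/159) = -228/(-74290/159) = -228*(-159/74290) = 954/1955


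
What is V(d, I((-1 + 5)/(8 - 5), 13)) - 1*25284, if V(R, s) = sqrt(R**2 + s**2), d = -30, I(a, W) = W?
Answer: -25284 + sqrt(1069) ≈ -25251.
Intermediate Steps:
V(d, I((-1 + 5)/(8 - 5), 13)) - 1*25284 = sqrt((-30)**2 + 13**2) - 1*25284 = sqrt(900 + 169) - 25284 = sqrt(1069) - 25284 = -25284 + sqrt(1069)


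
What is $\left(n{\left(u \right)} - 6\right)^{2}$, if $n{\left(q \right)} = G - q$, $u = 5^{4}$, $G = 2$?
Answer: $395641$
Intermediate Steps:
$u = 625$
$n{\left(q \right)} = 2 - q$
$\left(n{\left(u \right)} - 6\right)^{2} = \left(\left(2 - 625\right) - 6\right)^{2} = \left(-623 - 6\right)^{2} = \left(-629\right)^{2} = 395641$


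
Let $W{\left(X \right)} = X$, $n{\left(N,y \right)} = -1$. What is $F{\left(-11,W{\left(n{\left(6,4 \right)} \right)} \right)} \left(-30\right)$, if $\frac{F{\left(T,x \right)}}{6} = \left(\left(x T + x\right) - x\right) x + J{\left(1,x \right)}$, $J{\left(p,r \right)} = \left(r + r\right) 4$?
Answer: $3420$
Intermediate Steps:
$J{\left(p,r \right)} = 8 r$ ($J{\left(p,r \right)} = 2 r 4 = 8 r$)
$F{\left(T,x \right)} = 48 x + 6 T x^{2}$ ($F{\left(T,x \right)} = 6 \left(\left(\left(x T + x\right) - x\right) x + 8 x\right) = 6 \left(\left(\left(T x + x\right) - x\right) x + 8 x\right) = 6 \left(\left(\left(x + T x\right) - x\right) x + 8 x\right) = 6 \left(T x x + 8 x\right) = 6 \left(T x^{2} + 8 x\right) = 6 \left(8 x + T x^{2}\right) = 48 x + 6 T x^{2}$)
$F{\left(-11,W{\left(n{\left(6,4 \right)} \right)} \right)} \left(-30\right) = 6 \left(-1\right) \left(8 - -11\right) \left(-30\right) = 6 \left(-1\right) \left(8 + 11\right) \left(-30\right) = 6 \left(-1\right) 19 \left(-30\right) = \left(-114\right) \left(-30\right) = 3420$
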